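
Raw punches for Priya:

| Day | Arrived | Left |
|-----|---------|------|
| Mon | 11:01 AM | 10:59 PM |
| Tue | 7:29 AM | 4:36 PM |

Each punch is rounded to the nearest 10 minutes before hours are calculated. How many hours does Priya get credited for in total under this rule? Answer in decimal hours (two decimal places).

21.17 hours

Mon: in 11:01 AM→11:00 AM, out 10:59 PM→11:00 PM; 12 h 0 min
Tue: in 7:29 AM→7:30 AM, out 4:36 PM→4:40 PM; 9 h 10 min
Total credited: 21 h 10 min.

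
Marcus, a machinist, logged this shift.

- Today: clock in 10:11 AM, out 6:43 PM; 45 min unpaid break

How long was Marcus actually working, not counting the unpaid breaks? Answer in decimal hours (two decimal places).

Today: 10:11 AM–6:43 PM = 8 h 32 min; less 45 min break → 7 h 47 min

7.78 hours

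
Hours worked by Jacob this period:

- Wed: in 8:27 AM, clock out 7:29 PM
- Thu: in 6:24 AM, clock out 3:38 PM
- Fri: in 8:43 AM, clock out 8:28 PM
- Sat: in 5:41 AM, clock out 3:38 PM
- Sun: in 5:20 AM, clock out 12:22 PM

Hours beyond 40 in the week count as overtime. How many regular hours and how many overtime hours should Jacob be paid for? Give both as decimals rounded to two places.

Regular 40.00 hours, overtime 9.00 hours

Wed: 8:27 AM–7:29 PM = 11 h 2 min
Thu: 6:24 AM–3:38 PM = 9 h 14 min
Fri: 8:43 AM–8:28 PM = 11 h 45 min
Sat: 5:41 AM–3:38 PM = 9 h 57 min
Sun: 5:20 AM–12:22 PM = 7 h 2 min
Total worked: 49 h 0 min = 49.00 h.
Threshold 40 h → overtime 9 h 0 min, regular 40 h 0 min.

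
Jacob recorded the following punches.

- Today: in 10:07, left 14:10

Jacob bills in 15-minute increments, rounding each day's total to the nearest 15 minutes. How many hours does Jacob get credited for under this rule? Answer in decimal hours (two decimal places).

4.00 hours

Today: 10:07–14:10 = 4 h 3 min → rounds to 4 h 0 min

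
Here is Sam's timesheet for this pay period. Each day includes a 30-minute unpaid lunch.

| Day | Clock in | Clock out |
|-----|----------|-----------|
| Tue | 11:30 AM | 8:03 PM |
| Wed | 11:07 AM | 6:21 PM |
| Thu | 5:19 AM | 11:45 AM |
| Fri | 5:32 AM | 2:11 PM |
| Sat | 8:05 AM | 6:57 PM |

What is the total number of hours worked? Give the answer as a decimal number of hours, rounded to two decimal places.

39.23 hours

Tue: 11:30 AM–8:03 PM = 8 h 33 min; less 30 min break → 8 h 3 min
Wed: 11:07 AM–6:21 PM = 7 h 14 min; less 30 min break → 6 h 44 min
Thu: 5:19 AM–11:45 AM = 6 h 26 min; less 30 min break → 5 h 56 min
Fri: 5:32 AM–2:11 PM = 8 h 39 min; less 30 min break → 8 h 9 min
Sat: 8:05 AM–6:57 PM = 10 h 52 min; less 30 min break → 10 h 22 min
Total: 8 h 3 min + 6 h 44 min + 5 h 56 min + 8 h 9 min + 10 h 22 min = 39 h 14 min.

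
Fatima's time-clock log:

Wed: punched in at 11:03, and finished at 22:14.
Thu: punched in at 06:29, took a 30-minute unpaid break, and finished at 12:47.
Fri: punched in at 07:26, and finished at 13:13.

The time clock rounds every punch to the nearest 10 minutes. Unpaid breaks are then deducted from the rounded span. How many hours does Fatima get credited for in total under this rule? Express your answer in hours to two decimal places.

22.67 hours

Wed: in 11:03→11:00, out 22:14→22:10; 11 h 10 min
Thu: in 06:29→06:30, out 12:47→12:50; 6 h 20 min − 30 min = 5 h 50 min
Fri: in 07:26→07:30, out 13:13→13:10; 5 h 40 min
Total credited: 22 h 40 min.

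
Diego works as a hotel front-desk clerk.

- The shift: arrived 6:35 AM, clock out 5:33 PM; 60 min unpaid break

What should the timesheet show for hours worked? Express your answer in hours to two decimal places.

The shift: 6:35 AM–5:33 PM = 10 h 58 min; less 60 min break → 9 h 58 min

9.97 hours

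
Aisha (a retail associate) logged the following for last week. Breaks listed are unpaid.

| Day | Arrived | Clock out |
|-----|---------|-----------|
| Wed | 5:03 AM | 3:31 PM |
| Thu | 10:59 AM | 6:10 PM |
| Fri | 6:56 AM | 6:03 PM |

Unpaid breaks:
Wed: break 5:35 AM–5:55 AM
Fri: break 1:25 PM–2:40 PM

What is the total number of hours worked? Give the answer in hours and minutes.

27 h 11 min

Wed: 5:03 AM–3:31 PM = 10 h 28 min; less 20 min break → 10 h 8 min
Thu: 10:59 AM–6:10 PM = 7 h 11 min
Fri: 6:56 AM–6:03 PM = 11 h 7 min; less 75 min break → 9 h 52 min
Total: 10 h 8 min + 7 h 11 min + 9 h 52 min = 27 h 11 min.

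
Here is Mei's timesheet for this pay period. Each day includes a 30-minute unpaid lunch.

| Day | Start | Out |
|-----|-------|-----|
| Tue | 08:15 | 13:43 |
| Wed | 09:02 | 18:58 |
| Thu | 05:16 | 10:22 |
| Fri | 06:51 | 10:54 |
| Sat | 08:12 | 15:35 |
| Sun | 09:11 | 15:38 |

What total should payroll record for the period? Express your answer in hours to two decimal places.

35.38 hours

Tue: 08:15–13:43 = 5 h 28 min; less 30 min break → 4 h 58 min
Wed: 09:02–18:58 = 9 h 56 min; less 30 min break → 9 h 26 min
Thu: 05:16–10:22 = 5 h 6 min; less 30 min break → 4 h 36 min
Fri: 06:51–10:54 = 4 h 3 min; less 30 min break → 3 h 33 min
Sat: 08:12–15:35 = 7 h 23 min; less 30 min break → 6 h 53 min
Sun: 09:11–15:38 = 6 h 27 min; less 30 min break → 5 h 57 min
Total: 4 h 58 min + 9 h 26 min + 4 h 36 min + 3 h 33 min + 6 h 53 min + 5 h 57 min = 35 h 23 min.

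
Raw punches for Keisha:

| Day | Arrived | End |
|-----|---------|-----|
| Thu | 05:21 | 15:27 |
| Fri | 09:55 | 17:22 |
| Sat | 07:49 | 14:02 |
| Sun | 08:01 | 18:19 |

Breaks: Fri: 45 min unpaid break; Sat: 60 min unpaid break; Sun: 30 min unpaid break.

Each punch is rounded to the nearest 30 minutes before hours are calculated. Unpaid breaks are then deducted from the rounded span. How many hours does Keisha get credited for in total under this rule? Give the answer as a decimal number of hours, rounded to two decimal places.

Thu: in 05:21→05:30, out 15:27→15:30; 10 h 0 min
Fri: in 09:55→10:00, out 17:22→17:30; 7 h 30 min − 45 min = 6 h 45 min
Sat: in 07:49→08:00, out 14:02→14:00; 6 h 0 min − 60 min = 5 h 0 min
Sun: in 08:01→08:00, out 18:19→18:30; 10 h 30 min − 30 min = 10 h 0 min
Total credited: 31 h 45 min.

31.75 hours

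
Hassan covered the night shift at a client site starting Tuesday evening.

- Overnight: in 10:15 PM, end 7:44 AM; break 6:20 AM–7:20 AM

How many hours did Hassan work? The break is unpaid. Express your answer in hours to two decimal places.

Overnight: 10:15 PM → midnight = 1 h 45 min; midnight → 7:44 AM = 7 h 44 min; span 9 h 29 min; less 60 min break → 8 h 29 min

8.48 hours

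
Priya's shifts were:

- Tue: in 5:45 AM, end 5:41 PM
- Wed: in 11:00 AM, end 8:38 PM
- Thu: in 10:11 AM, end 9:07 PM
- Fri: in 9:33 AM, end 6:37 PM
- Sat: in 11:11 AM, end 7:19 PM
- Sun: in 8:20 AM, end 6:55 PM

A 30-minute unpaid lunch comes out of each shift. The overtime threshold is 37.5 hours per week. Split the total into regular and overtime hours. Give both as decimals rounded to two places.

Regular 37.50 hours, overtime 19.78 hours

Tue: 5:45 AM–5:41 PM = 11 h 56 min; less 30 min break → 11 h 26 min
Wed: 11:00 AM–8:38 PM = 9 h 38 min; less 30 min break → 9 h 8 min
Thu: 10:11 AM–9:07 PM = 10 h 56 min; less 30 min break → 10 h 26 min
Fri: 9:33 AM–6:37 PM = 9 h 4 min; less 30 min break → 8 h 34 min
Sat: 11:11 AM–7:19 PM = 8 h 8 min; less 30 min break → 7 h 38 min
Sun: 8:20 AM–6:55 PM = 10 h 35 min; less 30 min break → 10 h 5 min
Total worked: 57 h 17 min = 57.28 h.
Threshold 37.5 h → overtime 19 h 47 min, regular 37 h 30 min.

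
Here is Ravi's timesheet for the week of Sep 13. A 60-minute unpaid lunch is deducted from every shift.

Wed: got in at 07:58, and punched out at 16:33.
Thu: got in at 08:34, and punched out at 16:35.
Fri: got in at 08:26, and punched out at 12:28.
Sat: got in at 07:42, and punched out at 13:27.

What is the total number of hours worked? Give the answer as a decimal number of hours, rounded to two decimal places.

22.38 hours

Wed: 07:58–16:33 = 8 h 35 min; less 60 min break → 7 h 35 min
Thu: 08:34–16:35 = 8 h 1 min; less 60 min break → 7 h 1 min
Fri: 08:26–12:28 = 4 h 2 min; less 60 min break → 3 h 2 min
Sat: 07:42–13:27 = 5 h 45 min; less 60 min break → 4 h 45 min
Total: 7 h 35 min + 7 h 1 min + 3 h 2 min + 4 h 45 min = 22 h 23 min.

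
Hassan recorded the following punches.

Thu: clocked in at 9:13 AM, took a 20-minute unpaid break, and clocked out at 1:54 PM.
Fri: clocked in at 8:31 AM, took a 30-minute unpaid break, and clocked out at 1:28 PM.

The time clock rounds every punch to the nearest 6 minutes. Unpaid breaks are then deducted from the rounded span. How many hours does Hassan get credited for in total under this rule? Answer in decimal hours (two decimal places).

Thu: in 9:13 AM→9:12 AM, out 1:54 PM→1:54 PM; 4 h 42 min − 20 min = 4 h 22 min
Fri: in 8:31 AM→8:30 AM, out 1:28 PM→1:30 PM; 5 h 0 min − 30 min = 4 h 30 min
Total credited: 8 h 52 min.

8.87 hours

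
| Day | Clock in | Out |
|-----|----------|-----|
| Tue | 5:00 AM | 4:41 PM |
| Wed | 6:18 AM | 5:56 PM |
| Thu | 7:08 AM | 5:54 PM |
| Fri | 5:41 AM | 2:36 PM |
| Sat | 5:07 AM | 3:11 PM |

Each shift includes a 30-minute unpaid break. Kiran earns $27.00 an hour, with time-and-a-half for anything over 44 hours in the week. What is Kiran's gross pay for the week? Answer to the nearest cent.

Tue: 5:00 AM–4:41 PM = 11 h 41 min; less 30 min break → 11 h 11 min
Wed: 6:18 AM–5:56 PM = 11 h 38 min; less 30 min break → 11 h 8 min
Thu: 7:08 AM–5:54 PM = 10 h 46 min; less 30 min break → 10 h 16 min
Fri: 5:41 AM–2:36 PM = 8 h 55 min; less 30 min break → 8 h 25 min
Sat: 5:07 AM–3:11 PM = 10 h 4 min; less 30 min break → 9 h 34 min
Total worked: 50 h 34 min = 3034 min.
Regular 44 h 0 min = 2640 min at $27.00/h; overtime 6 h 34 min = 394 min at $40.50/h.
Pay = (2640 × $27.00 + 394 × $40.50) ÷ 60 = $1453.95.

$1453.95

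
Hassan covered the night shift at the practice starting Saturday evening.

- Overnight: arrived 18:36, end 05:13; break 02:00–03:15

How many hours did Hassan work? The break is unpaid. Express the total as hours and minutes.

Overnight: 18:36 → midnight = 5 h 24 min; midnight → 05:13 = 5 h 13 min; span 10 h 37 min; less 75 min break → 9 h 22 min

9 h 22 min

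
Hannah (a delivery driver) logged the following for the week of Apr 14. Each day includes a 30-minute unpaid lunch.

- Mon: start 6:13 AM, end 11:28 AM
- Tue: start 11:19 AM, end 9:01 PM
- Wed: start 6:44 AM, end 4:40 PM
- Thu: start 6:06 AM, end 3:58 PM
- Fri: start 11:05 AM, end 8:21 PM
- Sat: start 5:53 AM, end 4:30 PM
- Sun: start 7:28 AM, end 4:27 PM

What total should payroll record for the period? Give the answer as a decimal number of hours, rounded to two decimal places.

60.12 hours

Mon: 6:13 AM–11:28 AM = 5 h 15 min; less 30 min break → 4 h 45 min
Tue: 11:19 AM–9:01 PM = 9 h 42 min; less 30 min break → 9 h 12 min
Wed: 6:44 AM–4:40 PM = 9 h 56 min; less 30 min break → 9 h 26 min
Thu: 6:06 AM–3:58 PM = 9 h 52 min; less 30 min break → 9 h 22 min
Fri: 11:05 AM–8:21 PM = 9 h 16 min; less 30 min break → 8 h 46 min
Sat: 5:53 AM–4:30 PM = 10 h 37 min; less 30 min break → 10 h 7 min
Sun: 7:28 AM–4:27 PM = 8 h 59 min; less 30 min break → 8 h 29 min
Total: 4 h 45 min + 9 h 12 min + 9 h 26 min + 9 h 22 min + 8 h 46 min + 10 h 7 min + 8 h 29 min = 60 h 7 min.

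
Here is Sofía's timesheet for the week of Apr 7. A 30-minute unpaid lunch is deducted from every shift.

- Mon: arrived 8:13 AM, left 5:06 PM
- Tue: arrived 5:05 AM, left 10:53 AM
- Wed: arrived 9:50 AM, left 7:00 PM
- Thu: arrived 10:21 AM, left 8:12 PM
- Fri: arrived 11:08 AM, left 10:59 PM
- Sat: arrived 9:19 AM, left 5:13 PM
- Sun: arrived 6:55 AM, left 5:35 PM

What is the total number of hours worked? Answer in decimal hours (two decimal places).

60.62 hours

Mon: 8:13 AM–5:06 PM = 8 h 53 min; less 30 min break → 8 h 23 min
Tue: 5:05 AM–10:53 AM = 5 h 48 min; less 30 min break → 5 h 18 min
Wed: 9:50 AM–7:00 PM = 9 h 10 min; less 30 min break → 8 h 40 min
Thu: 10:21 AM–8:12 PM = 9 h 51 min; less 30 min break → 9 h 21 min
Fri: 11:08 AM–10:59 PM = 11 h 51 min; less 30 min break → 11 h 21 min
Sat: 9:19 AM–5:13 PM = 7 h 54 min; less 30 min break → 7 h 24 min
Sun: 6:55 AM–5:35 PM = 10 h 40 min; less 30 min break → 10 h 10 min
Total: 8 h 23 min + 5 h 18 min + 8 h 40 min + 9 h 21 min + 11 h 21 min + 7 h 24 min + 10 h 10 min = 60 h 37 min.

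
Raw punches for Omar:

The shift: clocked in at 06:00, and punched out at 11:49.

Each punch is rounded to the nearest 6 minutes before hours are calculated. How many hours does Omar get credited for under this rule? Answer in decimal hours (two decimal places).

The shift: in 06:00→06:00, out 11:49→11:48; 5 h 48 min

5.80 hours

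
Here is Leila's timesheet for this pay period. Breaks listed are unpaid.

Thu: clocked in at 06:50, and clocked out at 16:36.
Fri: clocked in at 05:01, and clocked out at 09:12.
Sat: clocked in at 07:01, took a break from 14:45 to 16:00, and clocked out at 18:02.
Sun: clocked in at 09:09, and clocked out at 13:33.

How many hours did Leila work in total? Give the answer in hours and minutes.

28 h 7 min

Thu: 06:50–16:36 = 9 h 46 min
Fri: 05:01–09:12 = 4 h 11 min
Sat: 07:01–18:02 = 11 h 1 min; less 75 min break → 9 h 46 min
Sun: 09:09–13:33 = 4 h 24 min
Total: 9 h 46 min + 4 h 11 min + 9 h 46 min + 4 h 24 min = 28 h 7 min.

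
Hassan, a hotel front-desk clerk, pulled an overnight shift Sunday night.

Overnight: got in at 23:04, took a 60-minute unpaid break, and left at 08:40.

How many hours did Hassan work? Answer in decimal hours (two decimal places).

Overnight: 23:04 → midnight = 0 h 56 min; midnight → 08:40 = 8 h 40 min; span 9 h 36 min; less 60 min break → 8 h 36 min

8.60 hours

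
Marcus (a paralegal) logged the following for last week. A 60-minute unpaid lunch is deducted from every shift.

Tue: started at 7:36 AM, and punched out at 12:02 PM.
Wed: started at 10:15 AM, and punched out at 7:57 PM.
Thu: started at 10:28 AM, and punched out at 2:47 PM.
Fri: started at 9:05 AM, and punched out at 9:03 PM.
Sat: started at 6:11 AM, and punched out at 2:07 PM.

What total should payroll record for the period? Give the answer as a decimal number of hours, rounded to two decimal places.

33.35 hours

Tue: 7:36 AM–12:02 PM = 4 h 26 min; less 60 min break → 3 h 26 min
Wed: 10:15 AM–7:57 PM = 9 h 42 min; less 60 min break → 8 h 42 min
Thu: 10:28 AM–2:47 PM = 4 h 19 min; less 60 min break → 3 h 19 min
Fri: 9:05 AM–9:03 PM = 11 h 58 min; less 60 min break → 10 h 58 min
Sat: 6:11 AM–2:07 PM = 7 h 56 min; less 60 min break → 6 h 56 min
Total: 3 h 26 min + 8 h 42 min + 3 h 19 min + 10 h 58 min + 6 h 56 min = 33 h 21 min.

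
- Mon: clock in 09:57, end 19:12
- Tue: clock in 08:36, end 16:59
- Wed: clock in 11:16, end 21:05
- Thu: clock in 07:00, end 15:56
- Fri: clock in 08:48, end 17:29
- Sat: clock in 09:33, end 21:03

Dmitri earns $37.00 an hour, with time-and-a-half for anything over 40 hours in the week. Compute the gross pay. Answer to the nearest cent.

Mon: 09:57–19:12 = 9 h 15 min
Tue: 08:36–16:59 = 8 h 23 min
Wed: 11:16–21:05 = 9 h 49 min
Thu: 07:00–15:56 = 8 h 56 min
Fri: 08:48–17:29 = 8 h 41 min
Sat: 09:33–21:03 = 11 h 30 min
Total worked: 56 h 34 min = 3394 min.
Regular 40 h 0 min = 2400 min at $37.00/h; overtime 16 h 34 min = 994 min at $55.50/h.
Pay = (2400 × $37.00 + 994 × $55.50) ÷ 60 = $2399.45.

$2399.45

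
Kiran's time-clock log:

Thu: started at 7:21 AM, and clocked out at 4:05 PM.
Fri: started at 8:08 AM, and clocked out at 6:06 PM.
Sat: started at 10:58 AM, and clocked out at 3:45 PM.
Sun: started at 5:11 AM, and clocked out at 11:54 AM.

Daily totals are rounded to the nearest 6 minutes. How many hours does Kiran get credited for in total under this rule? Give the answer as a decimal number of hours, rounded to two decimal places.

Thu: 7:21 AM–4:05 PM = 8 h 44 min → rounds to 8 h 42 min
Fri: 8:08 AM–6:06 PM = 9 h 58 min → rounds to 10 h 0 min
Sat: 10:58 AM–3:45 PM = 4 h 47 min → rounds to 4 h 48 min
Sun: 5:11 AM–11:54 AM = 6 h 43 min → rounds to 6 h 42 min
Total credited: 30 h 12 min.

30.20 hours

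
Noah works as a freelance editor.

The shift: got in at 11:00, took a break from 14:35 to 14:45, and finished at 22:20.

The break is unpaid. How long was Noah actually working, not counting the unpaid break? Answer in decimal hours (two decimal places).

11.17 hours

The shift: 11:00–22:20 = 11 h 20 min; less 10 min break → 11 h 10 min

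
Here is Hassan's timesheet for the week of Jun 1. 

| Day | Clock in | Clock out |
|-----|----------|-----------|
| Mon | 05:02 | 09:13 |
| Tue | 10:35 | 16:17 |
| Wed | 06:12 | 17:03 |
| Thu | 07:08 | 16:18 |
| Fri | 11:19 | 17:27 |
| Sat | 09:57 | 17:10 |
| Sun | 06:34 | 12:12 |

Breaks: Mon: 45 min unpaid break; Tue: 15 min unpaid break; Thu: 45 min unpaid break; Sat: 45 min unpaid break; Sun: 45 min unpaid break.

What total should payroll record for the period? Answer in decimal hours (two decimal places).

45.63 hours

Mon: 05:02–09:13 = 4 h 11 min; less 45 min break → 3 h 26 min
Tue: 10:35–16:17 = 5 h 42 min; less 15 min break → 5 h 27 min
Wed: 06:12–17:03 = 10 h 51 min
Thu: 07:08–16:18 = 9 h 10 min; less 45 min break → 8 h 25 min
Fri: 11:19–17:27 = 6 h 8 min
Sat: 09:57–17:10 = 7 h 13 min; less 45 min break → 6 h 28 min
Sun: 06:34–12:12 = 5 h 38 min; less 45 min break → 4 h 53 min
Total: 3 h 26 min + 5 h 27 min + 10 h 51 min + 8 h 25 min + 6 h 8 min + 6 h 28 min + 4 h 53 min = 45 h 38 min.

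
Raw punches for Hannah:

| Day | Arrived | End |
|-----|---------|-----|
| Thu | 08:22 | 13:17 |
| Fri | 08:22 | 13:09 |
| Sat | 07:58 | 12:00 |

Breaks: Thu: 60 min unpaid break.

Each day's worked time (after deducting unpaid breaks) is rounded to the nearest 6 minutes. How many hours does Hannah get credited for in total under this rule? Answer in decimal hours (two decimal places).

12.70 hours

Thu: 08:22–13:17 = 4 h 55 min − 60 min = 3 h 55 min → rounds to 3 h 54 min
Fri: 08:22–13:09 = 4 h 47 min → rounds to 4 h 48 min
Sat: 07:58–12:00 = 4 h 2 min → rounds to 4 h 0 min
Total credited: 12 h 42 min.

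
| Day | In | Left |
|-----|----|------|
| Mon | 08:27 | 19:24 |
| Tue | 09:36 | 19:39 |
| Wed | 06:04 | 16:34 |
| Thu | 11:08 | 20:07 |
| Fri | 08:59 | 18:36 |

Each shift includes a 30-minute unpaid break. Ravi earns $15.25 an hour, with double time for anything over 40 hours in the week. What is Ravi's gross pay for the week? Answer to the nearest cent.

Mon: 08:27–19:24 = 10 h 57 min; less 30 min break → 10 h 27 min
Tue: 09:36–19:39 = 10 h 3 min; less 30 min break → 9 h 33 min
Wed: 06:04–16:34 = 10 h 30 min; less 30 min break → 10 h 0 min
Thu: 11:08–20:07 = 8 h 59 min; less 30 min break → 8 h 29 min
Fri: 08:59–18:36 = 9 h 37 min; less 30 min break → 9 h 7 min
Total worked: 47 h 36 min = 2856 min.
Regular 40 h 0 min = 2400 min at $15.25/h; overtime 7 h 36 min = 456 min at $30.50/h.
Pay = (2400 × $15.25 + 456 × $30.50) ÷ 60 = $841.80.

$841.80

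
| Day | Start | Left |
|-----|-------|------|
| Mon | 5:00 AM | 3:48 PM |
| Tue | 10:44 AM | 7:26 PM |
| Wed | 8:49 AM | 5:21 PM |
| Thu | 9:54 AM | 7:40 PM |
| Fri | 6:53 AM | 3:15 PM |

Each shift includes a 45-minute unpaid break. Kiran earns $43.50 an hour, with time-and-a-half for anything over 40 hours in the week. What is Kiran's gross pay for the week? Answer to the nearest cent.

$1897.69

Mon: 5:00 AM–3:48 PM = 10 h 48 min; less 45 min break → 10 h 3 min
Tue: 10:44 AM–7:26 PM = 8 h 42 min; less 45 min break → 7 h 57 min
Wed: 8:49 AM–5:21 PM = 8 h 32 min; less 45 min break → 7 h 47 min
Thu: 9:54 AM–7:40 PM = 9 h 46 min; less 45 min break → 9 h 1 min
Fri: 6:53 AM–3:15 PM = 8 h 22 min; less 45 min break → 7 h 37 min
Total worked: 42 h 25 min = 2545 min.
Regular 40 h 0 min = 2400 min at $43.50/h; overtime 2 h 25 min = 145 min at $65.25/h.
Pay = (2400 × $43.50 + 145 × $65.25) ÷ 60 = $1897.69.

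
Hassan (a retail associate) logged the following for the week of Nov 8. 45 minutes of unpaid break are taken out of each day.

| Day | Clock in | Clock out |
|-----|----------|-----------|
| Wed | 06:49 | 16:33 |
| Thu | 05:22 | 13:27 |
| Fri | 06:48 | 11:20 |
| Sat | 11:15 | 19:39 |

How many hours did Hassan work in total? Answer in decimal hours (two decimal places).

Wed: 06:49–16:33 = 9 h 44 min; less 45 min break → 8 h 59 min
Thu: 05:22–13:27 = 8 h 5 min; less 45 min break → 7 h 20 min
Fri: 06:48–11:20 = 4 h 32 min; less 45 min break → 3 h 47 min
Sat: 11:15–19:39 = 8 h 24 min; less 45 min break → 7 h 39 min
Total: 8 h 59 min + 7 h 20 min + 3 h 47 min + 7 h 39 min = 27 h 45 min.

27.75 hours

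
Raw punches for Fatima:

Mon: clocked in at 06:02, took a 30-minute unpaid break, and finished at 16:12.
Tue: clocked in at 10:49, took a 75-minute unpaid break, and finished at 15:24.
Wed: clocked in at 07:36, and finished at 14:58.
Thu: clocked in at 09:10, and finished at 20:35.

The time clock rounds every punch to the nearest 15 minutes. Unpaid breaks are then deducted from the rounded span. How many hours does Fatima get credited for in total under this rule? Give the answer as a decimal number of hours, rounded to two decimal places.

Mon: in 06:02→06:00, out 16:12→16:15; 10 h 15 min − 30 min = 9 h 45 min
Tue: in 10:49→10:45, out 15:24→15:30; 4 h 45 min − 75 min = 3 h 30 min
Wed: in 07:36→07:30, out 14:58→15:00; 7 h 30 min
Thu: in 09:10→09:15, out 20:35→20:30; 11 h 15 min
Total credited: 32 h 0 min.

32.00 hours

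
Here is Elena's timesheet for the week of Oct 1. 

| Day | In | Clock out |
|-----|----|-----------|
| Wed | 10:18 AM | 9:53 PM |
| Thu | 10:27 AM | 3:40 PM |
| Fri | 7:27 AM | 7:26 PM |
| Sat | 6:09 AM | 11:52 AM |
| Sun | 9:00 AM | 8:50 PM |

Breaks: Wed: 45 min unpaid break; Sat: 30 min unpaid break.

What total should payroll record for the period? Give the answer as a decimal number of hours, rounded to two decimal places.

45.08 hours

Wed: 10:18 AM–9:53 PM = 11 h 35 min; less 45 min break → 10 h 50 min
Thu: 10:27 AM–3:40 PM = 5 h 13 min
Fri: 7:27 AM–7:26 PM = 11 h 59 min
Sat: 6:09 AM–11:52 AM = 5 h 43 min; less 30 min break → 5 h 13 min
Sun: 9:00 AM–8:50 PM = 11 h 50 min
Total: 10 h 50 min + 5 h 13 min + 11 h 59 min + 5 h 13 min + 11 h 50 min = 45 h 5 min.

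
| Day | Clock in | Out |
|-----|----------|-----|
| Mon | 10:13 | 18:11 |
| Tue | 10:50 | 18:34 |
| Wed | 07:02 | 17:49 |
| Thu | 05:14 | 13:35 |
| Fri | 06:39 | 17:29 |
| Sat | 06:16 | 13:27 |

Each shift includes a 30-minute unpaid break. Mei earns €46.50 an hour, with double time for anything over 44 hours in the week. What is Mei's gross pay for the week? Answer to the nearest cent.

Mon: 10:13–18:11 = 7 h 58 min; less 30 min break → 7 h 28 min
Tue: 10:50–18:34 = 7 h 44 min; less 30 min break → 7 h 14 min
Wed: 07:02–17:49 = 10 h 47 min; less 30 min break → 10 h 17 min
Thu: 05:14–13:35 = 8 h 21 min; less 30 min break → 7 h 51 min
Fri: 06:39–17:29 = 10 h 50 min; less 30 min break → 10 h 20 min
Sat: 06:16–13:27 = 7 h 11 min; less 30 min break → 6 h 41 min
Total worked: 49 h 51 min = 2991 min.
Regular 44 h 0 min = 2640 min at €46.50/h; overtime 5 h 51 min = 351 min at €93.00/h.
Pay = (2640 × €46.50 + 351 × €93.00) ÷ 60 = €2590.05.

€2590.05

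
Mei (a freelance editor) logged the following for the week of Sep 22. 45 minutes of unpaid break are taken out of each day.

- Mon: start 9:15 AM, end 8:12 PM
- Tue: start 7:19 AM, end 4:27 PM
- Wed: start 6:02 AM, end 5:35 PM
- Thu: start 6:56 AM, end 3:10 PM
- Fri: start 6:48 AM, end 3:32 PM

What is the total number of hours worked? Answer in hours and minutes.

44 h 51 min

Mon: 9:15 AM–8:12 PM = 10 h 57 min; less 45 min break → 10 h 12 min
Tue: 7:19 AM–4:27 PM = 9 h 8 min; less 45 min break → 8 h 23 min
Wed: 6:02 AM–5:35 PM = 11 h 33 min; less 45 min break → 10 h 48 min
Thu: 6:56 AM–3:10 PM = 8 h 14 min; less 45 min break → 7 h 29 min
Fri: 6:48 AM–3:32 PM = 8 h 44 min; less 45 min break → 7 h 59 min
Total: 10 h 12 min + 8 h 23 min + 10 h 48 min + 7 h 29 min + 7 h 59 min = 44 h 51 min.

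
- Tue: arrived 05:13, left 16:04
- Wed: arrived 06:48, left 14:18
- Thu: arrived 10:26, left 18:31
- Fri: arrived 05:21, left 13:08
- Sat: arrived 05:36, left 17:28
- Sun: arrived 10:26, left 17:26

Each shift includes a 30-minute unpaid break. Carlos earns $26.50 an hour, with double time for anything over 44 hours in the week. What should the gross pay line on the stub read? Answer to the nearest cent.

$1488.42

Tue: 05:13–16:04 = 10 h 51 min; less 30 min break → 10 h 21 min
Wed: 06:48–14:18 = 7 h 30 min; less 30 min break → 7 h 0 min
Thu: 10:26–18:31 = 8 h 5 min; less 30 min break → 7 h 35 min
Fri: 05:21–13:08 = 7 h 47 min; less 30 min break → 7 h 17 min
Sat: 05:36–17:28 = 11 h 52 min; less 30 min break → 11 h 22 min
Sun: 10:26–17:26 = 7 h 0 min; less 30 min break → 6 h 30 min
Total worked: 50 h 5 min = 3005 min.
Regular 44 h 0 min = 2640 min at $26.50/h; overtime 6 h 5 min = 365 min at $53.00/h.
Pay = (2640 × $26.50 + 365 × $53.00) ÷ 60 = $1488.42.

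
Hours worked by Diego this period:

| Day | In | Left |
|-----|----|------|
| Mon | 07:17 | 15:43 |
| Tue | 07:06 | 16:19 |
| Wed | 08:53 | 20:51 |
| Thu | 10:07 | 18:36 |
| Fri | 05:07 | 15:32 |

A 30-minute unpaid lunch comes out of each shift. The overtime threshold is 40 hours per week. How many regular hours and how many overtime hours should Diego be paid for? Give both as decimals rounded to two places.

Mon: 07:17–15:43 = 8 h 26 min; less 30 min break → 7 h 56 min
Tue: 07:06–16:19 = 9 h 13 min; less 30 min break → 8 h 43 min
Wed: 08:53–20:51 = 11 h 58 min; less 30 min break → 11 h 28 min
Thu: 10:07–18:36 = 8 h 29 min; less 30 min break → 7 h 59 min
Fri: 05:07–15:32 = 10 h 25 min; less 30 min break → 9 h 55 min
Total worked: 46 h 1 min = 46.02 h.
Threshold 40 h → overtime 6 h 1 min, regular 40 h 0 min.

Regular 40.00 hours, overtime 6.02 hours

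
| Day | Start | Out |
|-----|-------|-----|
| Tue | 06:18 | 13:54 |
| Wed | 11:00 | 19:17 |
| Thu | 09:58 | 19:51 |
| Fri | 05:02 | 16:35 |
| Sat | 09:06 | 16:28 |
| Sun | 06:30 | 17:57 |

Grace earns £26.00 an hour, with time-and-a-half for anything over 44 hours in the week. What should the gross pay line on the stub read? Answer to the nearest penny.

Tue: 06:18–13:54 = 7 h 36 min
Wed: 11:00–19:17 = 8 h 17 min
Thu: 09:58–19:51 = 9 h 53 min
Fri: 05:02–16:35 = 11 h 33 min
Sat: 09:06–16:28 = 7 h 22 min
Sun: 06:30–17:57 = 11 h 27 min
Total worked: 56 h 8 min = 3368 min.
Regular 44 h 0 min = 2640 min at £26.00/h; overtime 12 h 8 min = 728 min at £39.00/h.
Pay = (2640 × £26.00 + 728 × £39.00) ÷ 60 = £1617.20.

£1617.20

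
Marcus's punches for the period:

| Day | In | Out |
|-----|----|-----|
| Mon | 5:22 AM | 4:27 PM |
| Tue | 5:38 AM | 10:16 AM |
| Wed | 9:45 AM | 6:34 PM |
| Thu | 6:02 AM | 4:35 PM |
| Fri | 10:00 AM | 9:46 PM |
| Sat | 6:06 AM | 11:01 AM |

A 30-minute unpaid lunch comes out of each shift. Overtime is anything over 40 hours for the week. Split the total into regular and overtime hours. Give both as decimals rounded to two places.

Mon: 5:22 AM–4:27 PM = 11 h 5 min; less 30 min break → 10 h 35 min
Tue: 5:38 AM–10:16 AM = 4 h 38 min; less 30 min break → 4 h 8 min
Wed: 9:45 AM–6:34 PM = 8 h 49 min; less 30 min break → 8 h 19 min
Thu: 6:02 AM–4:35 PM = 10 h 33 min; less 30 min break → 10 h 3 min
Fri: 10:00 AM–9:46 PM = 11 h 46 min; less 30 min break → 11 h 16 min
Sat: 6:06 AM–11:01 AM = 4 h 55 min; less 30 min break → 4 h 25 min
Total worked: 48 h 46 min = 48.77 h.
Threshold 40 h → overtime 8 h 46 min, regular 40 h 0 min.

Regular 40.00 hours, overtime 8.77 hours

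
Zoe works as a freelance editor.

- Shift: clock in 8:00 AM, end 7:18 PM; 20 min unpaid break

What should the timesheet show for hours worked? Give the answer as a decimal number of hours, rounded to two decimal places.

Shift: 8:00 AM–7:18 PM = 11 h 18 min; less 20 min break → 10 h 58 min

10.97 hours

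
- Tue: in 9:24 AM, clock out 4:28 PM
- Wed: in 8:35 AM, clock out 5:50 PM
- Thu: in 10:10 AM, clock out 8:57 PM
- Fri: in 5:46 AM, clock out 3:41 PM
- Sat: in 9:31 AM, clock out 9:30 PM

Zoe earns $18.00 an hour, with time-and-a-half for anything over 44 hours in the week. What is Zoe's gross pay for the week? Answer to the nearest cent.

Tue: 9:24 AM–4:28 PM = 7 h 4 min
Wed: 8:35 AM–5:50 PM = 9 h 15 min
Thu: 10:10 AM–8:57 PM = 10 h 47 min
Fri: 5:46 AM–3:41 PM = 9 h 55 min
Sat: 9:31 AM–9:30 PM = 11 h 59 min
Total worked: 49 h 0 min = 2940 min.
Regular 44 h 0 min = 2640 min at $18.00/h; overtime 5 h 0 min = 300 min at $27.00/h.
Pay = (2640 × $18.00 + 300 × $27.00) ÷ 60 = $927.00.

$927.00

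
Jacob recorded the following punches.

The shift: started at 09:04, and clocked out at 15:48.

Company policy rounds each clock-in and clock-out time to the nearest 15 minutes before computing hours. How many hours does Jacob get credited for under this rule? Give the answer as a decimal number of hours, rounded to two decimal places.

6.75 hours

The shift: in 09:04→09:00, out 15:48→15:45; 6 h 45 min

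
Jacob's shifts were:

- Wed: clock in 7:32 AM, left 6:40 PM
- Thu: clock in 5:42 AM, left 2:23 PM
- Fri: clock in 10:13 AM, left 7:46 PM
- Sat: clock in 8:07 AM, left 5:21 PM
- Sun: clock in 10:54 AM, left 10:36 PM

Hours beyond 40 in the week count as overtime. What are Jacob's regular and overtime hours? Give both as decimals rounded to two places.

Regular 40.00 hours, overtime 10.30 hours

Wed: 7:32 AM–6:40 PM = 11 h 8 min
Thu: 5:42 AM–2:23 PM = 8 h 41 min
Fri: 10:13 AM–7:46 PM = 9 h 33 min
Sat: 8:07 AM–5:21 PM = 9 h 14 min
Sun: 10:54 AM–10:36 PM = 11 h 42 min
Total worked: 50 h 18 min = 50.30 h.
Threshold 40 h → overtime 10 h 18 min, regular 40 h 0 min.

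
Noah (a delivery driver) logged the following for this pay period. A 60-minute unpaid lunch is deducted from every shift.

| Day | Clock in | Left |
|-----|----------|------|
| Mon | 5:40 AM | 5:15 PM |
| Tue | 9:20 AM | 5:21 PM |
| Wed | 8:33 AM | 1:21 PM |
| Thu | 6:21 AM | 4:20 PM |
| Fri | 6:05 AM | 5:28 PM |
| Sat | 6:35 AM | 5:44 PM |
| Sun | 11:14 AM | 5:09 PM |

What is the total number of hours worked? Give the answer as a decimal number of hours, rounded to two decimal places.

Mon: 5:40 AM–5:15 PM = 11 h 35 min; less 60 min break → 10 h 35 min
Tue: 9:20 AM–5:21 PM = 8 h 1 min; less 60 min break → 7 h 1 min
Wed: 8:33 AM–1:21 PM = 4 h 48 min; less 60 min break → 3 h 48 min
Thu: 6:21 AM–4:20 PM = 9 h 59 min; less 60 min break → 8 h 59 min
Fri: 6:05 AM–5:28 PM = 11 h 23 min; less 60 min break → 10 h 23 min
Sat: 6:35 AM–5:44 PM = 11 h 9 min; less 60 min break → 10 h 9 min
Sun: 11:14 AM–5:09 PM = 5 h 55 min; less 60 min break → 4 h 55 min
Total: 10 h 35 min + 7 h 1 min + 3 h 48 min + 8 h 59 min + 10 h 23 min + 10 h 9 min + 4 h 55 min = 55 h 50 min.

55.83 hours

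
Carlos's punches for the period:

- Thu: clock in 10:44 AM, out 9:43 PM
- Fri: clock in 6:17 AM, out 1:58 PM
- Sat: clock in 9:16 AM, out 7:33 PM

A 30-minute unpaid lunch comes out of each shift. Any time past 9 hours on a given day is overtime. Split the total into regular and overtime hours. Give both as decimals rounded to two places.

Regular 25.18 hours, overtime 2.27 hours

Thu: 10:44 AM–9:43 PM = 10 h 59 min; less 30 min break → 10 h 29 min
Fri: 6:17 AM–1:58 PM = 7 h 41 min; less 30 min break → 7 h 11 min
Sat: 9:16 AM–7:33 PM = 10 h 17 min; less 30 min break → 9 h 47 min
Thu reg 9 h 0 min / OT 1 h 29 min; Fri reg 7 h 11 min / OT 0 h 0 min; Sat reg 9 h 0 min / OT 0 h 47 min.
Totals: regular 25 h 11 min, overtime 2 h 16 min.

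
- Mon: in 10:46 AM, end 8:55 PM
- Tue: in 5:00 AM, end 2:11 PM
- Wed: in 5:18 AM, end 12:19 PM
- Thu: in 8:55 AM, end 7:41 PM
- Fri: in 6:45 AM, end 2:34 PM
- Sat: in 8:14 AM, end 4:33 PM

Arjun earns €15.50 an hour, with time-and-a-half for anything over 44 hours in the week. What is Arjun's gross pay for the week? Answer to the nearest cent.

€897.06

Mon: 10:46 AM–8:55 PM = 10 h 9 min
Tue: 5:00 AM–2:11 PM = 9 h 11 min
Wed: 5:18 AM–12:19 PM = 7 h 1 min
Thu: 8:55 AM–7:41 PM = 10 h 46 min
Fri: 6:45 AM–2:34 PM = 7 h 49 min
Sat: 8:14 AM–4:33 PM = 8 h 19 min
Total worked: 53 h 15 min = 3195 min.
Regular 44 h 0 min = 2640 min at €15.50/h; overtime 9 h 15 min = 555 min at €23.25/h.
Pay = (2640 × €15.50 + 555 × €23.25) ÷ 60 = €897.06.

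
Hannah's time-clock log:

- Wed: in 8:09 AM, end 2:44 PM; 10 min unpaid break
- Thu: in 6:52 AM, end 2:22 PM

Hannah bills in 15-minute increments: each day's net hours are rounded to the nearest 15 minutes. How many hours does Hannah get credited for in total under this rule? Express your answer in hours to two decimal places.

14.00 hours

Wed: 8:09 AM–2:44 PM = 6 h 35 min − 10 min = 6 h 25 min → rounds to 6 h 30 min
Thu: 6:52 AM–2:22 PM = 7 h 30 min → rounds to 7 h 30 min
Total credited: 14 h 0 min.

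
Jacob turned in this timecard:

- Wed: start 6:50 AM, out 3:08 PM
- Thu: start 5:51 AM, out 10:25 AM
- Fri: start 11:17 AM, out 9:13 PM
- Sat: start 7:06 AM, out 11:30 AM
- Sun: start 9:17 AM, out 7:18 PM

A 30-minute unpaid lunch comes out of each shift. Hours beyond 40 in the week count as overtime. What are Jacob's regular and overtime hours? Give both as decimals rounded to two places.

Wed: 6:50 AM–3:08 PM = 8 h 18 min; less 30 min break → 7 h 48 min
Thu: 5:51 AM–10:25 AM = 4 h 34 min; less 30 min break → 4 h 4 min
Fri: 11:17 AM–9:13 PM = 9 h 56 min; less 30 min break → 9 h 26 min
Sat: 7:06 AM–11:30 AM = 4 h 24 min; less 30 min break → 3 h 54 min
Sun: 9:17 AM–7:18 PM = 10 h 1 min; less 30 min break → 9 h 31 min
Total worked: 34 h 43 min = 34.72 h.
Threshold 40 h → overtime 0 h 0 min, regular 34 h 43 min.

Regular 34.72 hours, overtime 0.00 hours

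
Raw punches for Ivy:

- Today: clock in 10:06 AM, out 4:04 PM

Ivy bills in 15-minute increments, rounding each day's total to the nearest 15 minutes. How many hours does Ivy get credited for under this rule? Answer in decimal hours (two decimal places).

Today: 10:06 AM–4:04 PM = 5 h 58 min → rounds to 6 h 0 min

6.00 hours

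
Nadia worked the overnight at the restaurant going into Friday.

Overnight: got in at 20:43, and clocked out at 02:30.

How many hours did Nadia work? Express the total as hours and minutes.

Overnight: 20:43 → midnight = 3 h 17 min; midnight → 02:30 = 2 h 30 min; span 5 h 47 min

5 h 47 min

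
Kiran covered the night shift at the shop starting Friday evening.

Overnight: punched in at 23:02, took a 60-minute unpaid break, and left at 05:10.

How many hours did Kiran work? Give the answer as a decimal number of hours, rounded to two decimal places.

Overnight: 23:02 → midnight = 0 h 58 min; midnight → 05:10 = 5 h 10 min; span 6 h 8 min; less 60 min break → 5 h 8 min

5.13 hours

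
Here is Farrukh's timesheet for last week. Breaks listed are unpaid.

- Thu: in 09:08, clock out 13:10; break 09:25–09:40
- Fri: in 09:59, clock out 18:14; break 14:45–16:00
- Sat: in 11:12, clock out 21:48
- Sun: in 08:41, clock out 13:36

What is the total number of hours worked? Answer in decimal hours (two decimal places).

Thu: 09:08–13:10 = 4 h 2 min; less 15 min break → 3 h 47 min
Fri: 09:59–18:14 = 8 h 15 min; less 75 min break → 7 h 0 min
Sat: 11:12–21:48 = 10 h 36 min
Sun: 08:41–13:36 = 4 h 55 min
Total: 3 h 47 min + 7 h 0 min + 10 h 36 min + 4 h 55 min = 26 h 18 min.

26.30 hours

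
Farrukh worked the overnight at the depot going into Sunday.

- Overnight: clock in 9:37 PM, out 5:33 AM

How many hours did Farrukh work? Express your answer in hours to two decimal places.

7.93 hours

Overnight: 9:37 PM → midnight = 2 h 23 min; midnight → 5:33 AM = 5 h 33 min; span 7 h 56 min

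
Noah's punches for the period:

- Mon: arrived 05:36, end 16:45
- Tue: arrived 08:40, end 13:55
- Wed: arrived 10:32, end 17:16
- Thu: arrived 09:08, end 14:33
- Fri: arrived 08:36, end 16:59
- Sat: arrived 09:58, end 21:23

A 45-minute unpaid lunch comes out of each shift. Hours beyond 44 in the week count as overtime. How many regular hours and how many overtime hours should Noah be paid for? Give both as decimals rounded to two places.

Regular 43.85 hours, overtime 0.00 hours

Mon: 05:36–16:45 = 11 h 9 min; less 45 min break → 10 h 24 min
Tue: 08:40–13:55 = 5 h 15 min; less 45 min break → 4 h 30 min
Wed: 10:32–17:16 = 6 h 44 min; less 45 min break → 5 h 59 min
Thu: 09:08–14:33 = 5 h 25 min; less 45 min break → 4 h 40 min
Fri: 08:36–16:59 = 8 h 23 min; less 45 min break → 7 h 38 min
Sat: 09:58–21:23 = 11 h 25 min; less 45 min break → 10 h 40 min
Total worked: 43 h 51 min = 43.85 h.
Threshold 44 h → overtime 0 h 0 min, regular 43 h 51 min.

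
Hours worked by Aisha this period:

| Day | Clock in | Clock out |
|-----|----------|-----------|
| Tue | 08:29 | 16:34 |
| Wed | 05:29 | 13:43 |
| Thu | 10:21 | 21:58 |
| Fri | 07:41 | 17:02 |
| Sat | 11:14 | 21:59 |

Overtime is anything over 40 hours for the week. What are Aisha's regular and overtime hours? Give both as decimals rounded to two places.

Tue: 08:29–16:34 = 8 h 5 min
Wed: 05:29–13:43 = 8 h 14 min
Thu: 10:21–21:58 = 11 h 37 min
Fri: 07:41–17:02 = 9 h 21 min
Sat: 11:14–21:59 = 10 h 45 min
Total worked: 48 h 2 min = 48.03 h.
Threshold 40 h → overtime 8 h 2 min, regular 40 h 0 min.

Regular 40.00 hours, overtime 8.03 hours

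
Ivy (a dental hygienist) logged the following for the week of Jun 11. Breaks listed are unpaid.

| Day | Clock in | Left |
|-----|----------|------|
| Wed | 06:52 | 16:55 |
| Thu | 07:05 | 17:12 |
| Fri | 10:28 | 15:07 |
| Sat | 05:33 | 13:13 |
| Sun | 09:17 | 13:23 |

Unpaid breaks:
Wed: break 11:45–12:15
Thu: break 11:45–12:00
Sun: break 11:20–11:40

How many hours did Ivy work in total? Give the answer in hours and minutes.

35 h 30 min

Wed: 06:52–16:55 = 10 h 3 min; less 30 min break → 9 h 33 min
Thu: 07:05–17:12 = 10 h 7 min; less 15 min break → 9 h 52 min
Fri: 10:28–15:07 = 4 h 39 min
Sat: 05:33–13:13 = 7 h 40 min
Sun: 09:17–13:23 = 4 h 6 min; less 20 min break → 3 h 46 min
Total: 9 h 33 min + 9 h 52 min + 4 h 39 min + 7 h 40 min + 3 h 46 min = 35 h 30 min.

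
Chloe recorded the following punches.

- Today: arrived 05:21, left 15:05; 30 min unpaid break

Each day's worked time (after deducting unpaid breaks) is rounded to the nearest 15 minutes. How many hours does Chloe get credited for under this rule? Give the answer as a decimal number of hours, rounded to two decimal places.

9.25 hours

Today: 05:21–15:05 = 9 h 44 min − 30 min = 9 h 14 min → rounds to 9 h 15 min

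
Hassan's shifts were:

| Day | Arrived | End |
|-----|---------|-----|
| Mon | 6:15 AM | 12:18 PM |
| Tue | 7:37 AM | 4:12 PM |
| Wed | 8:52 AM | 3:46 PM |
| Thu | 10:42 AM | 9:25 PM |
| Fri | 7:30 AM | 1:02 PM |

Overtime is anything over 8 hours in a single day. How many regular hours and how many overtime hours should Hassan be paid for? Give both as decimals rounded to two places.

Regular 34.48 hours, overtime 3.30 hours

Mon: 6:15 AM–12:18 PM = 6 h 3 min
Tue: 7:37 AM–4:12 PM = 8 h 35 min
Wed: 8:52 AM–3:46 PM = 6 h 54 min
Thu: 10:42 AM–9:25 PM = 10 h 43 min
Fri: 7:30 AM–1:02 PM = 5 h 32 min
Mon reg 6 h 3 min / OT 0 h 0 min; Tue reg 8 h 0 min / OT 0 h 35 min; Wed reg 6 h 54 min / OT 0 h 0 min; Thu reg 8 h 0 min / OT 2 h 43 min; Fri reg 5 h 32 min / OT 0 h 0 min.
Totals: regular 34 h 29 min, overtime 3 h 18 min.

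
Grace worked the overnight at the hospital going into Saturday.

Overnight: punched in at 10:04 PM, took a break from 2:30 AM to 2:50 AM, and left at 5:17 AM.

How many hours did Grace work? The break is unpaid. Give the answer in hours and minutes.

Overnight: 10:04 PM → midnight = 1 h 56 min; midnight → 5:17 AM = 5 h 17 min; span 7 h 13 min; less 20 min break → 6 h 53 min

6 h 53 min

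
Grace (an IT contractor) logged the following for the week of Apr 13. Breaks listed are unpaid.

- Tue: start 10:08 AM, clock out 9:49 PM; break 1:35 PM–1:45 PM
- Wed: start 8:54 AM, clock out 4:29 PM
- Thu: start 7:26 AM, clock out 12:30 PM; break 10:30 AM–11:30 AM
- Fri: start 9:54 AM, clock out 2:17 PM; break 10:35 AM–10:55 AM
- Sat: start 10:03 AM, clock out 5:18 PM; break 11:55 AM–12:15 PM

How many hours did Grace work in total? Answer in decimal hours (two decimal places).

34.13 hours

Tue: 10:08 AM–9:49 PM = 11 h 41 min; less 10 min break → 11 h 31 min
Wed: 8:54 AM–4:29 PM = 7 h 35 min
Thu: 7:26 AM–12:30 PM = 5 h 4 min; less 60 min break → 4 h 4 min
Fri: 9:54 AM–2:17 PM = 4 h 23 min; less 20 min break → 4 h 3 min
Sat: 10:03 AM–5:18 PM = 7 h 15 min; less 20 min break → 6 h 55 min
Total: 11 h 31 min + 7 h 35 min + 4 h 4 min + 4 h 3 min + 6 h 55 min = 34 h 8 min.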